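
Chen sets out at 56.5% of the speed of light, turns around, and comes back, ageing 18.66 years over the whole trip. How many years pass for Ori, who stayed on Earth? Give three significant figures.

Δt = 22.6 years

β = 0.565; γ = 1/√(1 − 0.565²) = 1/√0.6808 = 1.212
Earth-frame duration is the dilated interval: Δt = γτ = 1.212 × 18.66 years.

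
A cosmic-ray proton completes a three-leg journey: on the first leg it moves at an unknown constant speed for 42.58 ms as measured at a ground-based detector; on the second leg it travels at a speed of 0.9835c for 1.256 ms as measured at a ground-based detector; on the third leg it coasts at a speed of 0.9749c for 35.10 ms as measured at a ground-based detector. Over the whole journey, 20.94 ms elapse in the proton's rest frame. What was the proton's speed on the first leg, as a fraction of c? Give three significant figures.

Leg 1: speed unknown; τ_1 = 42.58/γ_1.
Leg 2: γ = 1/√(1 − 0.9835²) = 1/√0.03273 = 5.528; τ_2 = 1.256/5.528 = 0.2272 ms.
Leg 3: γ = 1/√(1 − 0.9749²) = 1/√0.04957 = 4.491; τ_3 = 35.10/4.491 = 7.815 ms.
Total proper time: τ_1 + 0.2272 + 7.815 = 20.94, so τ_1 = 20.94 − 8.042 = 12.90 ms.
γ_1 = 42.58/12.90 = 3.301; β = √(1 − 1/γ²) = √0.9082.

β = 0.953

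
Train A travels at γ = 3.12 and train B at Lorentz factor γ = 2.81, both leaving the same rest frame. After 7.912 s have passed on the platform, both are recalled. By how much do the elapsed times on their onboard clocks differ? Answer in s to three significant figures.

A: γ = 3.12; τ_A = 7.912/3.120 = 2.536 s.
B: γ = 2.81; τ_B = 7.912/2.810 = 2.816 s.

|τ_A − τ_B| = 0.280 s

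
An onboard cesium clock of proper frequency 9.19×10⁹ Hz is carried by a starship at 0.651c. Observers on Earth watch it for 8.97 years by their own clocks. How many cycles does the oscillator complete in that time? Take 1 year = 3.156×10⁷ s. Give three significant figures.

N = 1.97×10¹⁸

γ = 1/√(1 − 0.651²) = 1/√0.5762 = 1.317
During 8.97 years of lab time, the oscillator's proper time advances by τ = Δt/γ = 8.97/1.317 = 6.809 years = 2.149×10⁸ s.
N = f × τ = 9.19×10⁹ × 2.149×10⁸ = 1.975×10¹⁸.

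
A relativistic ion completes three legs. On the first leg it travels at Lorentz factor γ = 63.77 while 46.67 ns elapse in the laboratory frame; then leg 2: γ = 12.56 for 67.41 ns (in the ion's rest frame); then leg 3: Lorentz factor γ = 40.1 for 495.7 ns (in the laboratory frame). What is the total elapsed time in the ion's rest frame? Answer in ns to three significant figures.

Leg 1: γ = 63.77; τ_1 = 46.67/63.77 = 0.7318 ns.
Leg 2: 67.41 ns is already measured in the ion's rest frame.
Leg 3: γ = 40.1; τ_3 = 495.7/40.10 = 12.36 ns.
Total: 0.7318 + 67.41 + 12.36 ns.

τ = 80.5 ns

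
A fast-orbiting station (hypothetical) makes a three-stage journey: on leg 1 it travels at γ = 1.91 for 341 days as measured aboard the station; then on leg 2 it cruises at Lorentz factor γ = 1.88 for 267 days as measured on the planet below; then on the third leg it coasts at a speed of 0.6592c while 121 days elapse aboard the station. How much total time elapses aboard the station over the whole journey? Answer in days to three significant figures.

τ = 604 days

Leg 1: 341 days is already measured aboard the station.
Leg 2: γ = 1.88; τ_2 = 267/1.880 = 142.0 days.
Leg 3: 121 days is already measured aboard the station.
Total: 341.0 + 142.0 + 121.0 days.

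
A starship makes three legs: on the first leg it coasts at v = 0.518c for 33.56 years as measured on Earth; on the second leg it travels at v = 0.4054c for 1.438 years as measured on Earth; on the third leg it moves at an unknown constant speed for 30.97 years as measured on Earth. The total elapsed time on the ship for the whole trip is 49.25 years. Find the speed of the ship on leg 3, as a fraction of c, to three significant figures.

Leg 1: γ = 1/√(1 − 0.518²) = 1/√0.7317 = 1.169; τ_1 = 33.56/1.169 = 28.71 years.
Leg 2: γ = 1/√(1 − 0.4054²) = 1/√0.8357 = 1.094; τ_2 = 1.438/1.094 = 1.315 years.
Leg 3: speed unknown; τ_3 = 30.97/γ_3.
Total proper time: 28.71 + 1.315 + τ_3 = 49.25, so τ_3 = 49.25 − 30.02 = 19.23 years.
γ_3 = 30.97/19.23 = 1.611; β = √(1 − 1/γ²) = √0.6145.

β = 0.784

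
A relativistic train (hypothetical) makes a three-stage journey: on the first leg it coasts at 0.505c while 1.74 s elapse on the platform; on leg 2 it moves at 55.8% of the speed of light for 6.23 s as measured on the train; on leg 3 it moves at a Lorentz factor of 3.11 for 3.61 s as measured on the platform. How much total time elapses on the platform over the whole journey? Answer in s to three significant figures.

Leg 1: 1.74 s is already measured on the platform.
Leg 2: β = 0.558; γ = 1/√(1 − 0.558²) = 1/√0.6886 = 1.205; Δt_2 = 1.205 × 6.23 = 7.507 s.
Leg 3: 3.61 s is already measured on the platform.
Total: 1.740 + 7.507 + 3.610 s.

Δt = 12.9 s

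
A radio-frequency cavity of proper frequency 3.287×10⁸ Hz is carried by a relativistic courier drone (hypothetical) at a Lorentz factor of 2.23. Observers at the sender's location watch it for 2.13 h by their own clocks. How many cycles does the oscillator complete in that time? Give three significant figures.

N = 1.13×10¹²

γ = 2.23
During 2.13 h of lab time, the oscillator's proper time advances by τ = Δt/γ = 2.13/2.230 = 0.9552 h = 3.439×10³ s.
N = f × τ = 3.287×10⁸ × 3.439×10³ = 1.130×10¹².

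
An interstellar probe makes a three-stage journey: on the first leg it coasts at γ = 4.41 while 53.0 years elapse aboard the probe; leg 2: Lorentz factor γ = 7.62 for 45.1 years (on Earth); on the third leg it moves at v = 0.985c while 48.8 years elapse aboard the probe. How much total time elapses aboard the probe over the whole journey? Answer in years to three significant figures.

Leg 1: 53.0 years is already measured aboard the probe.
Leg 2: γ = 7.62; τ_2 = 45.1/7.620 = 5.919 years.
Leg 3: 48.8 years is already measured aboard the probe.
Total: 53.00 + 5.919 + 48.80 years.

τ = 108 years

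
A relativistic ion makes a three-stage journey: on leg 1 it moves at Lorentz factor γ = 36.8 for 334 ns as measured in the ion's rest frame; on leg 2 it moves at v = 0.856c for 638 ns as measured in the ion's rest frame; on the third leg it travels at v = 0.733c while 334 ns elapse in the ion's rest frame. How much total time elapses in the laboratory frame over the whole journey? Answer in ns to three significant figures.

Leg 1: γ = 36.8; Δt_1 = 36.80 × 334 = 1.229×10⁴ ns.
Leg 2: γ = 1/√(1 − 0.856²) = 1/√0.2673 = 1.934; Δt_2 = 1.934 × 638 = 1234 ns.
Leg 3: γ = 1/√(1 − 0.733²) = 1/√0.4627 = 1.470; Δt_3 = 1.470 × 334 = 491.0 ns.
Total: 1.229×10⁴ + 1234 + 491.0 ns.

Δt = 1.40×10⁴ ns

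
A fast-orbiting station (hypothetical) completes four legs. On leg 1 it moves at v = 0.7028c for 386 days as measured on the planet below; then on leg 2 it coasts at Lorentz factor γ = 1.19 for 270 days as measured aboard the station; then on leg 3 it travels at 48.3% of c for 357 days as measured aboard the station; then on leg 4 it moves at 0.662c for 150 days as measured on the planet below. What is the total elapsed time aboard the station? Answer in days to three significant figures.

τ = 1010 days

Leg 1: γ = 1/√(1 − 0.7028²) = 1/√0.5061 = 1.406; τ_1 = 386/1.406 = 274.6 days.
Leg 2: 270 days is already measured aboard the station.
Leg 3: 357 days is already measured aboard the station.
Leg 4: γ = 1/√(1 − 0.662²) = 1/√0.5618 = 1.334; τ_4 = 150/1.334 = 112.4 days.
Total: 274.6 + 270.0 + 357.0 + 112.4 days.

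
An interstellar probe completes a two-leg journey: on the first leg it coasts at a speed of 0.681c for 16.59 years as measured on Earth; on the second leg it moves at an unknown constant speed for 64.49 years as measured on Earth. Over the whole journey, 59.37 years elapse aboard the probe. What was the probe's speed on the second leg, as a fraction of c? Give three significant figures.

Leg 1: γ = 1/√(1 − 0.681²) = 1/√0.5362 = 1.366; τ_1 = 16.59/1.366 = 12.15 years.
Leg 2: speed unknown; τ_2 = 64.49/γ_2.
Total proper time: 12.15 + τ_2 = 59.37, so τ_2 = 59.37 − 12.15 = 47.22 years.
γ_2 = 64.49/47.22 = 1.366; β = √(1 − 1/γ²) = √0.4638.

β = 0.681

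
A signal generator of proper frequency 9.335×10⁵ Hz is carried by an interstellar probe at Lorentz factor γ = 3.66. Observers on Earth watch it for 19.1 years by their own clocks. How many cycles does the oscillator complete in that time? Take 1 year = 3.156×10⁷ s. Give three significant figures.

γ = 3.66
During 19.1 years of lab time, the oscillator's proper time advances by τ = Δt/γ = 19.1/3.660 = 5.219 years = 1.647×10⁸ s.
N = f × τ = 9.335×10⁵ × 1.647×10⁸ = 1.537×10¹⁴.

N = 1.54×10¹⁴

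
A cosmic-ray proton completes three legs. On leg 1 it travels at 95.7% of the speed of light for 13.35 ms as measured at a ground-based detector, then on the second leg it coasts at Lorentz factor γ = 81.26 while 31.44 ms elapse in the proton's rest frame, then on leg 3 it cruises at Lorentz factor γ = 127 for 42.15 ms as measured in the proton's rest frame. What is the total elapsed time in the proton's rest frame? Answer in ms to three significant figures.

Leg 1: β = 0.957; γ = 1/√(1 − 0.957²) = 1/√0.08415 = 3.447; τ_1 = 13.35/3.447 = 3.873 ms.
Leg 2: 31.44 ms is already measured in the proton's rest frame.
Leg 3: 42.15 ms is already measured in the proton's rest frame.
Total: 3.873 + 31.44 + 42.15 ms.

τ = 77.5 ms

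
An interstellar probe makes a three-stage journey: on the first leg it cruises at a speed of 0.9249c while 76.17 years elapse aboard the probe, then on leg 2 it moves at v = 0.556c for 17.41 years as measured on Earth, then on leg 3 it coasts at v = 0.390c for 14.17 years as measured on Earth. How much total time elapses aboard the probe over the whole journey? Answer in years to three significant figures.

Leg 1: 76.17 years is already measured aboard the probe.
Leg 2: γ = 1/√(1 − 0.556²) = 1/√0.6909 = 1.203; τ_2 = 17.41/1.203 = 14.47 years.
Leg 3: γ = 1/√(1 − 0.390²) = 1/√0.8479 = 1.086; τ_3 = 14.17/1.086 = 13.05 years.
Total: 76.17 + 14.47 + 13.05 years.

τ = 104 years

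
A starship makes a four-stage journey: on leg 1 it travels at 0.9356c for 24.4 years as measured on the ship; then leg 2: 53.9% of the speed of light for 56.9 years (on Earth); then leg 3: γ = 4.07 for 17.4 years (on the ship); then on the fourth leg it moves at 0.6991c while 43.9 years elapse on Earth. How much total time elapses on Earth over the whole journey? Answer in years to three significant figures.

Δt = 241 years

Leg 1: γ = 1/√(1 − 0.9356²) = 1/√0.1247 = 2.832; Δt_1 = 2.832 × 24.4 = 69.11 years.
Leg 2: 56.9 years is already measured on Earth.
Leg 3: γ = 4.07; Δt_3 = 4.070 × 17.4 = 70.82 years.
Leg 4: 43.9 years is already measured on Earth.
Total: 69.11 + 56.90 + 70.82 + 43.90 years.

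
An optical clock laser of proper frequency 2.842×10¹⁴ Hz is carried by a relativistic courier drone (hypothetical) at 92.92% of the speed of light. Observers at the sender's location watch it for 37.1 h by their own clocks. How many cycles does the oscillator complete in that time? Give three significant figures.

β = 0.9292; γ = 1/√(1 − 0.9292²) = 1/√0.1366 = 2.706
During 37.1 h of lab time, the oscillator's proper time advances by τ = Δt/γ = 37.1/2.706 = 13.71 h = 4.936×10⁴ s.
N = f × τ = 2.842×10¹⁴ × 4.936×10⁴ = 1.403×10¹⁹.

N = 1.40×10¹⁹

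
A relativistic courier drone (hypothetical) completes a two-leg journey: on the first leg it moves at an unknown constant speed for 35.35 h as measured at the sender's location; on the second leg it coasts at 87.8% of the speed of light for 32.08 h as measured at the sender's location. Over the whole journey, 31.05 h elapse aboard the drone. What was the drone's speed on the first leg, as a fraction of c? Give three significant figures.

Leg 1: speed unknown; τ_1 = 35.35/γ_1.
Leg 2: β = 0.878; γ = 1/√(1 − 0.878²) = 1/√0.2291 = 2.089; τ_2 = 32.08/2.089 = 15.36 h.
Total proper time: τ_1 + 15.36 = 31.05, so τ_1 = 31.05 − 15.36 = 15.69 h.
γ_1 = 35.35/15.69 = 2.252; β = √(1 − 1/γ²) = √0.8029.

β = 0.896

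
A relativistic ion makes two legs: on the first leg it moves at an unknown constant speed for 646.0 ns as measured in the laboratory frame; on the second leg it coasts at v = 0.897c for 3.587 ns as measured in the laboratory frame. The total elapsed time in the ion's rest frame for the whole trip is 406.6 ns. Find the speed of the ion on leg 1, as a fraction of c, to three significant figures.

Leg 1: speed unknown; τ_1 = 646.0/γ_1.
Leg 2: γ = 1/√(1 − 0.897²) = 1/√0.1954 = 2.262; τ_2 = 3.587/2.262 = 1.586 ns.
Total proper time: τ_1 + 1.586 = 406.6, so τ_1 = 406.6 − 1.586 = 405.0 ns.
γ_1 = 646.0/405.0 = 1.595; β = √(1 − 1/γ²) = √0.6069.

β = 0.779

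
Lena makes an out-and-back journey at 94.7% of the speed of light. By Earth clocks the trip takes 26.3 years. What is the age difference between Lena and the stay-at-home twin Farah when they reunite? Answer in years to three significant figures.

Δt − τ = 17.9 years

β = 0.947; γ = 1/√(1 − 0.947²) = 1/√0.1032 = 3.113
Lena's elapsed proper time: τ = 26.3/3.113 = 8.448 years.
Age gap = Δt − τ = 26.3 − 8.448 years.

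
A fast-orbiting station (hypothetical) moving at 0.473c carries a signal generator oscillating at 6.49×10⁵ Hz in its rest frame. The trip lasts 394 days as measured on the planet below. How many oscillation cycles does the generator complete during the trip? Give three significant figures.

γ = 1/√(1 − 0.473²) = 1/√0.7763 = 1.135
The oscillator's own cycle count is N = f × τ where τ is the proper time aboard the station. τ = Δt/γ = 394/1.135 = 347.1 days = 2.999×10⁷ s.
N = 6.49×10⁵ × 2.999×10⁷ = 1.947×10¹³.

N = 1.95×10¹³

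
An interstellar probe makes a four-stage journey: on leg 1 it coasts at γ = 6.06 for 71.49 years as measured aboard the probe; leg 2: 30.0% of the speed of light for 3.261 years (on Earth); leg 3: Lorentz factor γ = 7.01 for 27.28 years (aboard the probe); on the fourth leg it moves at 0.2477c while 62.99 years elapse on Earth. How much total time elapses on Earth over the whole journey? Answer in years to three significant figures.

Leg 1: γ = 6.06; Δt_1 = 6.060 × 71.49 = 433.2 years.
Leg 2: 3.261 years is already measured on Earth.
Leg 3: γ = 7.01; Δt_3 = 7.010 × 27.28 = 191.2 years.
Leg 4: 62.99 years is already measured on Earth.
Total: 433.2 + 3.261 + 191.2 + 62.99 years.

Δt = 691 years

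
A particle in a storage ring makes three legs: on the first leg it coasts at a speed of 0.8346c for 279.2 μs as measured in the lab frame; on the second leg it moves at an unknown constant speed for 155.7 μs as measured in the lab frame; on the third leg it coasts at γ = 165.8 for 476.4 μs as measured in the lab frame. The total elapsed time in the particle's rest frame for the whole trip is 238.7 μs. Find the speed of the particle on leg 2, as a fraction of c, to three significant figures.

β = 0.850

Leg 1: γ = 1/√(1 − 0.8346²) = 1/√0.3034 = 1.815; τ_1 = 279.2/1.815 = 153.8 μs.
Leg 2: speed unknown; τ_2 = 155.7/γ_2.
Leg 3: γ = 165.8; τ_3 = 476.4/165.8 = 2.873 μs.
Total proper time: 153.8 + τ_2 + 2.873 = 238.7, so τ_2 = 238.7 − 156.7 = 82.03 μs.
γ_2 = 155.7/82.03 = 1.898; β = √(1 − 1/γ²) = √0.7224.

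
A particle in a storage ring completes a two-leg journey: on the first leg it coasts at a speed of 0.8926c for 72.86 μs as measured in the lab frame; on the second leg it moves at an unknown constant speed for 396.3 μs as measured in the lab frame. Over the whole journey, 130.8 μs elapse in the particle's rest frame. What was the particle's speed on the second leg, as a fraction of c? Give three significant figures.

β = 0.969

Leg 1: γ = 1/√(1 − 0.8926²) = 1/√0.2033 = 2.218; τ_1 = 72.86/2.218 = 32.85 μs.
Leg 2: speed unknown; τ_2 = 396.3/γ_2.
Total proper time: 32.85 + τ_2 = 130.8, so τ_2 = 130.8 − 32.85 = 97.95 μs.
γ_2 = 396.3/97.95 = 4.046; β = √(1 − 1/γ²) = √0.9389.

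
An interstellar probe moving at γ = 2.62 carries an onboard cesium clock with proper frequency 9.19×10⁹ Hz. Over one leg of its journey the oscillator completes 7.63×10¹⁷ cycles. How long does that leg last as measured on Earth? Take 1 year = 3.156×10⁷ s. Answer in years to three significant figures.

Δt = 6.89 years

γ = 2.62
Proper time for N cycles: τ = N/f = 7.63×10¹⁷/(9.19×10⁹) = 8.303×10⁷ s = 2.631 years.
Lab-frame duration Δt = γτ = 2.620 × 2.631 = 6.892 years.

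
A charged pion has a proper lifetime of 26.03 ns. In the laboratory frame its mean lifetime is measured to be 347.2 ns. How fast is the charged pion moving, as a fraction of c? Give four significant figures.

γ = Δt/τ₀ = 347.2/26.03 = 13.34
β = √(1 − 1/γ²) = √(1 − 0.005621) = √0.9944

β = 0.9972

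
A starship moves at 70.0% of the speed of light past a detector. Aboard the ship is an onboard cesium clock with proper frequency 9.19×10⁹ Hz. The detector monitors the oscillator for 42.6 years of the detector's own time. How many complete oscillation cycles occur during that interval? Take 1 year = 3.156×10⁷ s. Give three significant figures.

β = 0.700; γ = 1/√(1 − 0.700²) = 1/√0.5100 = 1.400
During 42.6 years of lab time, the oscillator's proper time advances by τ = Δt/γ = 42.6/1.400 = 30.42 years = 9.601×10⁸ s.
N = f × τ = 9.19×10⁹ × 9.601×10⁸ = 8.824×10¹⁸.

N = 8.82×10¹⁸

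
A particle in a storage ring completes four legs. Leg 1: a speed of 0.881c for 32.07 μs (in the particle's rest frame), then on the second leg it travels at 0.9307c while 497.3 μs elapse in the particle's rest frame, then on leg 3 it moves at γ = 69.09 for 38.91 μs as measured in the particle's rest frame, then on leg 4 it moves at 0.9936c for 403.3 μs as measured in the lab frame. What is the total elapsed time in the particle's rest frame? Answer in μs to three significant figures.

Leg 1: 32.07 μs is already measured in the particle's rest frame.
Leg 2: 497.3 μs is already measured in the particle's rest frame.
Leg 3: 38.91 μs is already measured in the particle's rest frame.
Leg 4: γ = 1/√(1 − 0.9936²) = 1/√0.01276 = 8.853; τ_4 = 403.3/8.853 = 45.56 μs.
Total: 32.07 + 497.3 + 38.91 + 45.56 μs.

τ = 614 μs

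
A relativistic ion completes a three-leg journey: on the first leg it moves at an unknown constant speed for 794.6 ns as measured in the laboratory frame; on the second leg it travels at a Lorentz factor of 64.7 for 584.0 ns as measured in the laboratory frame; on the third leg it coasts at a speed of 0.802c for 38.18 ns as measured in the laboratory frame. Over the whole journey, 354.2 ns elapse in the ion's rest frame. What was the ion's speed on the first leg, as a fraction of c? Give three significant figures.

Leg 1: speed unknown; τ_1 = 794.6/γ_1.
Leg 2: γ = 64.7; τ_2 = 584.0/64.70 = 9.026 ns.
Leg 3: γ = 1/√(1 − 0.802²) = 1/√0.3568 = 1.674; τ_3 = 38.18/1.674 = 22.81 ns.
Total proper time: τ_1 + 9.026 + 22.81 = 354.2, so τ_1 = 354.2 − 31.83 = 322.4 ns.
γ_1 = 794.6/322.4 = 2.465; β = √(1 − 1/γ²) = √0.8354.

β = 0.914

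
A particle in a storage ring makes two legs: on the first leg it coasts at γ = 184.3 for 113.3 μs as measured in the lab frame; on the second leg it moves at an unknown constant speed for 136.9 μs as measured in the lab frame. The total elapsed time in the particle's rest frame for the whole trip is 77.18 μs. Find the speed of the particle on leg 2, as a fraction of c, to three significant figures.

β = 0.829

Leg 1: γ = 184.3; τ_1 = 113.3/184.3 = 0.6148 μs.
Leg 2: speed unknown; τ_2 = 136.9/γ_2.
Total proper time: 0.6148 + τ_2 = 77.18, so τ_2 = 77.18 − 0.6148 = 76.57 μs.
γ_2 = 136.9/76.57 = 1.788; β = √(1 − 1/γ²) = √0.6872.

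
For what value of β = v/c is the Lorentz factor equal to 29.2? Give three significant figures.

β = √(1 − 1/γ²) = √(1 − 1/29.2²) = √(1 − 0.001173) = √0.9988

β = 0.999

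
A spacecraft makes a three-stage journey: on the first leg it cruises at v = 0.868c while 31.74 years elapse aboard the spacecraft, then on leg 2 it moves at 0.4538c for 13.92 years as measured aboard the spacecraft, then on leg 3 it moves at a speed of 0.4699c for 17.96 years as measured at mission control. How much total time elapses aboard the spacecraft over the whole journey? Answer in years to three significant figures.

Leg 1: 31.74 years is already measured aboard the spacecraft.
Leg 2: 13.92 years is already measured aboard the spacecraft.
Leg 3: γ = 1/√(1 − 0.4699²) = 1/√0.7792 = 1.133; τ_3 = 17.96/1.133 = 15.85 years.
Total: 31.74 + 13.92 + 15.85 years.

τ = 61.5 years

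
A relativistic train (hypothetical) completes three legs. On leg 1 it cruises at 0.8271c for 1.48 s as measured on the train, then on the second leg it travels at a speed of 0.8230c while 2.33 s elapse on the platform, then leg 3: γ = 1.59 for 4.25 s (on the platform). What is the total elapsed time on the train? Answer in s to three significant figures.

τ = 5.48 s

Leg 1: 1.48 s is already measured on the train.
Leg 2: γ = 1/√(1 − 0.8230²) = 1/√0.3227 = 1.760; τ_2 = 2.33/1.760 = 1.324 s.
Leg 3: γ = 1.59; τ_3 = 4.25/1.590 = 2.673 s.
Total: 1.480 + 1.324 + 2.673 s.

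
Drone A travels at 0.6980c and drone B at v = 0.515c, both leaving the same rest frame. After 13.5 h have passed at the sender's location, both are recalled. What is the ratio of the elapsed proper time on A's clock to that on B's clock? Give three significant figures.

A: γ = 1/√(1 − 0.6980²) = 1/√0.5128 = 1.396. B: γ = 1/√(1 − 0.515²) = 1/√0.7348 = 1.167.
τ_A/τ_B = γ_B/γ_A = 1.167/1.396 = 0.8354, so τ_A/τ_B = 0.8354.

τ_A/τ_B = 0.835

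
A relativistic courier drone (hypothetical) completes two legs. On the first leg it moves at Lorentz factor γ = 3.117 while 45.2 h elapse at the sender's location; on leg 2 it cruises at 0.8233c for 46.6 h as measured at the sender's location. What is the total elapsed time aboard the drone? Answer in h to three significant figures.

τ = 41.0 h

Leg 1: γ = 3.117; τ_1 = 45.2/3.117 = 14.50 h.
Leg 2: γ = 1/√(1 − 0.8233²) = 1/√0.3222 = 1.762; τ_2 = 46.6/1.762 = 26.45 h.
Total: 14.50 + 26.45 h.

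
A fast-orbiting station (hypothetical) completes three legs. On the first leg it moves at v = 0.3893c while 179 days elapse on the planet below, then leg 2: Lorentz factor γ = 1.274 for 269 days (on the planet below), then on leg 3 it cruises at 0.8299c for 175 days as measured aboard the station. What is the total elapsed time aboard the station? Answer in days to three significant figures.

Leg 1: γ = 1/√(1 − 0.3893²) = 1/√0.8484 = 1.086; τ_1 = 179/1.086 = 164.9 days.
Leg 2: γ = 1.274; τ_2 = 269/1.274 = 211.1 days.
Leg 3: 175 days is already measured aboard the station.
Total: 164.9 + 211.1 + 175.0 days.

τ = 551 days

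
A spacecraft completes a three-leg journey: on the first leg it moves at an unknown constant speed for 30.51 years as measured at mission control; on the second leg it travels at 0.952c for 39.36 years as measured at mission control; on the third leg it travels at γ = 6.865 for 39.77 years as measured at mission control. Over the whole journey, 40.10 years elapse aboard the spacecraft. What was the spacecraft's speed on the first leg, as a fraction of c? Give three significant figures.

Leg 1: speed unknown; τ_1 = 30.51/γ_1.
Leg 2: γ = 1/√(1 − 0.952²) = 1/√0.09370 = 3.267; τ_2 = 39.36/3.267 = 12.05 years.
Leg 3: γ = 6.865; τ_3 = 39.77/6.865 = 5.793 years.
Total proper time: τ_1 + 12.05 + 5.793 = 40.10, so τ_1 = 40.10 − 17.84 = 22.26 years.
γ_1 = 30.51/22.26 = 1.371; β = √(1 − 1/γ²) = √0.4677.

β = 0.684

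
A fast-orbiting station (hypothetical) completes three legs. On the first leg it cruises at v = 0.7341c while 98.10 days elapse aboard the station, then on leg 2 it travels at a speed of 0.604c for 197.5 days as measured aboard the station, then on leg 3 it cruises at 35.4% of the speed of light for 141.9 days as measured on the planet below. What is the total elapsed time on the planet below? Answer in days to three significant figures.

Leg 1: γ = 1/√(1 − 0.7341²) = 1/√0.4611 = 1.473; Δt_1 = 1.473 × 98.10 = 144.5 days.
Leg 2: γ = 1/√(1 − 0.604²) = 1/√0.6352 = 1.255; Δt_2 = 1.255 × 197.5 = 247.8 days.
Leg 3: 141.9 days is already measured on the planet below.
Total: 144.5 + 247.8 + 141.9 days.

Δt = 534 days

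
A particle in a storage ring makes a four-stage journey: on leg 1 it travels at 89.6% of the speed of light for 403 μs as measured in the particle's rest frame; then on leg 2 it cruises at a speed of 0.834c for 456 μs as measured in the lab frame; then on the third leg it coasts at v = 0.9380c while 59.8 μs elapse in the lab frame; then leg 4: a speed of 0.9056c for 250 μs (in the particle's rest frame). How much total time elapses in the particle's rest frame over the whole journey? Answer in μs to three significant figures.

Leg 1: 403 μs is already measured in the particle's rest frame.
Leg 2: γ = 1/√(1 − 0.834²) = 1/√0.3044 = 1.812; τ_2 = 456/1.812 = 251.6 μs.
Leg 3: γ = 1/√(1 − 0.9380²) = 1/√0.1202 = 2.885; τ_3 = 59.8/2.885 = 20.73 μs.
Leg 4: 250 μs is already measured in the particle's rest frame.
Total: 403.0 + 251.6 + 20.73 + 250.0 μs.

τ = 925 μs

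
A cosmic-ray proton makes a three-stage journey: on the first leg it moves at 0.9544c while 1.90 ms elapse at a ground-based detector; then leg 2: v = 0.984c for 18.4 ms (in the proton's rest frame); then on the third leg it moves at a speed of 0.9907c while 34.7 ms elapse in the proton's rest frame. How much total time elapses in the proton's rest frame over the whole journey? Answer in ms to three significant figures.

τ = 53.7 ms

Leg 1: γ = 1/√(1 − 0.9544²) = 1/√0.08912 = 3.350; τ_1 = 1.90/3.350 = 0.5672 ms.
Leg 2: 18.4 ms is already measured in the proton's rest frame.
Leg 3: 34.7 ms is already measured in the proton's rest frame.
Total: 0.5672 + 18.40 + 34.70 ms.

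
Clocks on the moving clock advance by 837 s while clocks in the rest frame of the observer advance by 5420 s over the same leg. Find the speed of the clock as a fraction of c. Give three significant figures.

v = 0.988c

The proper time is measured on the moving clock (both events occur at the clock's location); Δt is measured in the rest frame of the observer. γ = Δt/τ = 5420/837 = 6.476.
β = √(1 − 1/γ²) = √(1 − 0.02385) = √0.9762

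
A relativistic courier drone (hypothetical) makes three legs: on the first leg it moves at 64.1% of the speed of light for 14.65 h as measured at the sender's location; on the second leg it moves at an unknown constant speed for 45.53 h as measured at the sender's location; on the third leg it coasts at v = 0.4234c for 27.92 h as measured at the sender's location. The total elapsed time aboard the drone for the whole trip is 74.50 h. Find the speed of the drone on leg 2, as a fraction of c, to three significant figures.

β = 0.552

Leg 1: β = 0.641; γ = 1/√(1 − 0.641²) = 1/√0.5891 = 1.303; τ_1 = 14.65/1.303 = 11.24 h.
Leg 2: speed unknown; τ_2 = 45.53/γ_2.
Leg 3: γ = 1/√(1 − 0.4234²) = 1/√0.8207 = 1.104; τ_3 = 27.92/1.104 = 25.29 h.
Total proper time: 11.24 + τ_2 + 25.29 = 74.50, so τ_2 = 74.50 − 36.54 = 37.96 h.
γ_2 = 45.53/37.96 = 1.199; β = √(1 − 1/γ²) = √0.3048.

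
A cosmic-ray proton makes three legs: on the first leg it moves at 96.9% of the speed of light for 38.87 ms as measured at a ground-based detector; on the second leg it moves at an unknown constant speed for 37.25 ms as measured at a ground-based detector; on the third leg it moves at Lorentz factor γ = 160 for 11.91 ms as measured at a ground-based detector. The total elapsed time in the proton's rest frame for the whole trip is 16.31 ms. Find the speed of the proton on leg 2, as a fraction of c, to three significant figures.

β = 0.984

Leg 1: β = 0.969; γ = 1/√(1 − 0.969²) = 1/√0.06104 = 4.048; τ_1 = 38.87/4.048 = 9.603 ms.
Leg 2: speed unknown; τ_2 = 37.25/γ_2.
Leg 3: γ = 160; τ_3 = 11.91/160.0 = 0.07444 ms.
Total proper time: 9.603 + τ_2 + 0.07444 = 16.31, so τ_2 = 16.31 − 9.678 = 6.632 ms.
γ_2 = 37.25/6.632 = 5.616; β = √(1 − 1/γ²) = √0.9683.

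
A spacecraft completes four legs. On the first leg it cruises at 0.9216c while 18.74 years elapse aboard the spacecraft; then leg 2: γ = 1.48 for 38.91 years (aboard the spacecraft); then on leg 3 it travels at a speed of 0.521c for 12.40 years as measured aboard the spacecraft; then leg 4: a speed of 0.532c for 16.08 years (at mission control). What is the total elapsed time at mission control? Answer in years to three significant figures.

Leg 1: γ = 1/√(1 − 0.9216²) = 1/√0.1507 = 2.576; Δt_1 = 2.576 × 18.74 = 48.28 years.
Leg 2: γ = 1.48; Δt_2 = 1.480 × 38.91 = 57.59 years.
Leg 3: γ = 1/√(1 − 0.521²) = 1/√0.7286 = 1.172; Δt_3 = 1.172 × 12.40 = 14.53 years.
Leg 4: 16.08 years is already measured at mission control.
Total: 48.28 + 57.59 + 14.53 + 16.08 years.

Δt = 136 years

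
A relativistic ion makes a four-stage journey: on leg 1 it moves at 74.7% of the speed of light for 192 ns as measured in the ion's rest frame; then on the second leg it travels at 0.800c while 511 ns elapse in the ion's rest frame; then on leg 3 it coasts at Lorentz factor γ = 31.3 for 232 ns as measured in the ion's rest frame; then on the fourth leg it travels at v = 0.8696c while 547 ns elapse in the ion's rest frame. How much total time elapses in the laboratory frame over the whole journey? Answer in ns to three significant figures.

Δt = 9510 ns

Leg 1: β = 0.747; γ = 1/√(1 − 0.747²) = 1/√0.4420 = 1.504; Δt_1 = 1.504 × 192 = 288.8 ns.
Leg 2: γ = 1/√(1 − 0.800²) = 5/3 ≈ 1.667; Δt_2 = 1.667 × 511 = 851.7 ns.
Leg 3: γ = 31.3; Δt_3 = 31.30 × 232 = 7262 ns.
Leg 4: γ = 1/√(1 − 0.8696²) = 1/√0.2438 = 2.025; Δt_4 = 2.025 × 547 = 1108 ns.
Total: 288.8 + 851.7 + 7262 + 1108 ns.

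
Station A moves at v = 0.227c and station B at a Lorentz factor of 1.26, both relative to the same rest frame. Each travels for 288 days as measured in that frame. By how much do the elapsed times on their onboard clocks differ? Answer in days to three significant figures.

|τ_A − τ_B| = 51.9 days

A: γ = 1/√(1 − 0.227²) = 1/√0.9485 = 1.027; τ_A = 288/1.027 = 280.5 days.
B: γ = 1.26; τ_B = 288/1.260 = 228.6 days.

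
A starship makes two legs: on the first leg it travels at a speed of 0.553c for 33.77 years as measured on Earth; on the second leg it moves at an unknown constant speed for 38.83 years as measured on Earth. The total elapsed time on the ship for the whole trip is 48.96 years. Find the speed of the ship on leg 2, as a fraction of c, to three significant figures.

β = 0.844

Leg 1: γ = 1/√(1 − 0.553²) = 1/√0.6942 = 1.200; τ_1 = 33.77/1.200 = 28.14 years.
Leg 2: speed unknown; τ_2 = 38.83/γ_2.
Total proper time: 28.14 + τ_2 = 48.96, so τ_2 = 48.96 − 28.14 = 20.82 years.
γ_2 = 38.83/20.82 = 1.865; β = √(1 − 1/γ²) = √0.7124.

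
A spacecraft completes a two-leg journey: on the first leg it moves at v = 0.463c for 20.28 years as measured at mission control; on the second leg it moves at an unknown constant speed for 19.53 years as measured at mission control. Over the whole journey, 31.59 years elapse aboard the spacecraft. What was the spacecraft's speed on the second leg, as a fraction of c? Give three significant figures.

Leg 1: γ = 1/√(1 − 0.463²) = 1/√0.7856 = 1.128; τ_1 = 20.28/1.128 = 17.98 years.
Leg 2: speed unknown; τ_2 = 19.53/γ_2.
Total proper time: 17.98 + τ_2 = 31.59, so τ_2 = 31.59 − 17.98 = 13.61 years.
γ_2 = 19.53/13.61 = 1.434; β = √(1 − 1/γ²) = √0.5140.

β = 0.717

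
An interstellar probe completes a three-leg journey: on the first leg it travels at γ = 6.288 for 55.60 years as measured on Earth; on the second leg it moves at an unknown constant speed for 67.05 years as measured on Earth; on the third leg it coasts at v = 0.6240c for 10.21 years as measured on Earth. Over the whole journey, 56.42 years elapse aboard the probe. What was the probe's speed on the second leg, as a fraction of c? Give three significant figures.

β = 0.807

Leg 1: γ = 6.288; τ_1 = 55.60/6.288 = 8.842 years.
Leg 2: speed unknown; τ_2 = 67.05/γ_2.
Leg 3: γ = 1/√(1 − 0.6240²) = 1/√0.6106 = 1.280; τ_3 = 10.21/1.280 = 7.978 years.
Total proper time: 8.842 + τ_2 + 7.978 = 56.42, so τ_2 = 56.42 − 16.82 = 39.60 years.
γ_2 = 67.05/39.60 = 1.693; β = √(1 − 1/γ²) = √0.6512.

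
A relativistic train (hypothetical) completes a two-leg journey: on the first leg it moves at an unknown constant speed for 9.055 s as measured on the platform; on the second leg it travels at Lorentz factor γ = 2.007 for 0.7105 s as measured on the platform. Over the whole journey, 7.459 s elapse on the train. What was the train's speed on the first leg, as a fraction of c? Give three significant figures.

Leg 1: speed unknown; τ_1 = 9.055/γ_1.
Leg 2: γ = 2.007; τ_2 = 0.7105/2.007 = 0.3540 s.
Total proper time: τ_1 + 0.3540 = 7.459, so τ_1 = 7.459 − 0.3540 = 7.105 s.
γ_1 = 9.055/7.105 = 1.274; β = √(1 − 1/γ²) = √0.3843.

β = 0.620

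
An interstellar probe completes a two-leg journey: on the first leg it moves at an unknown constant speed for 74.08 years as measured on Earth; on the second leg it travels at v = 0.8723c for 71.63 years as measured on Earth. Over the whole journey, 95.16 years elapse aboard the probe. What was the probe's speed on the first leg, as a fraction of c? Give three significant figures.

Leg 1: speed unknown; τ_1 = 74.08/γ_1.
Leg 2: γ = 1/√(1 − 0.8723²) = 1/√0.2391 = 2.045; τ_2 = 71.63/2.045 = 35.02 years.
Total proper time: τ_1 + 35.02 = 95.16, so τ_1 = 95.16 − 35.02 = 60.14 years.
γ_1 = 74.08/60.14 = 1.232; β = √(1 − 1/γ²) = √0.3410.

β = 0.584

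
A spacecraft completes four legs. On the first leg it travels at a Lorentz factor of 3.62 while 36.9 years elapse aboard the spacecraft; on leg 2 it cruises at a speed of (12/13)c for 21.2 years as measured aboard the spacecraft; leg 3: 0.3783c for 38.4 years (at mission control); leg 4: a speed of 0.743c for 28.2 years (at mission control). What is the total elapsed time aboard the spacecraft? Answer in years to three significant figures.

τ = 113 years

Leg 1: 36.9 years is already measured aboard the spacecraft.
Leg 2: 21.2 years is already measured aboard the spacecraft.
Leg 3: γ = 1/√(1 − 0.3783²) = 1/√0.8569 = 1.080; τ_3 = 38.4/1.080 = 35.55 years.
Leg 4: γ = 1/√(1 − 0.743²) = 1/√0.4480 = 1.494; τ_4 = 28.2/1.494 = 18.87 years.
Total: 36.90 + 21.20 + 35.55 + 18.87 years.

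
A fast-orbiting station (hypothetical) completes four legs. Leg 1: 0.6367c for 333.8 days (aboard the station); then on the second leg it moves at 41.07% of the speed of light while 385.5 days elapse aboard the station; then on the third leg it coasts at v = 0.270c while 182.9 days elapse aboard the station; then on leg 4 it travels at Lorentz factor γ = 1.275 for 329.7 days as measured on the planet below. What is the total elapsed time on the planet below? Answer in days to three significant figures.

Leg 1: γ = 1/√(1 − 0.6367²) = 1/√0.5946 = 1.297; Δt_1 = 1.297 × 333.8 = 432.9 days.
Leg 2: β = 0.4107; γ = 1/√(1 − 0.4107²) = 1/√0.8313 = 1.097; Δt_2 = 1.097 × 385.5 = 422.8 days.
Leg 3: γ = 1/√(1 − 0.270²) = 1/√0.9271 = 1.039; Δt_3 = 1.039 × 182.9 = 190.0 days.
Leg 4: 329.7 days is already measured on the planet below.
Total: 432.9 + 422.8 + 190.0 + 329.7 days.

Δt = 1380 days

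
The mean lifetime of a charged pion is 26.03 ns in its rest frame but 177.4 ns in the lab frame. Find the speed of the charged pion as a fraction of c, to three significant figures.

γ = Δt/τ₀ = 177.4/26.03 = 6.815
β = √(1 − 1/γ²) = √(1 − 0.02153) = √0.9785

β = 0.989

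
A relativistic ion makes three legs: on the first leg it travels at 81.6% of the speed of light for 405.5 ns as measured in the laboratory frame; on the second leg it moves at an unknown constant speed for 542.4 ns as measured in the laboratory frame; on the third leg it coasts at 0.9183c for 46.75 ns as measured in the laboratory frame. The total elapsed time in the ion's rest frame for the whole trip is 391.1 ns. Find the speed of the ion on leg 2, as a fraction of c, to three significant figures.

Leg 1: β = 0.816; γ = 1/√(1 − 0.816²) = 1/√0.3341 = 1.730; τ_1 = 405.5/1.730 = 234.4 ns.
Leg 2: speed unknown; τ_2 = 542.4/γ_2.
Leg 3: γ = 1/√(1 − 0.9183²) = 1/√0.1567 = 2.526; τ_3 = 46.75/2.526 = 18.51 ns.
Total proper time: 234.4 + τ_2 + 18.51 = 391.1, so τ_2 = 391.1 − 252.9 = 138.2 ns.
γ_2 = 542.4/138.2 = 3.925; β = √(1 − 1/γ²) = √0.9351.

β = 0.967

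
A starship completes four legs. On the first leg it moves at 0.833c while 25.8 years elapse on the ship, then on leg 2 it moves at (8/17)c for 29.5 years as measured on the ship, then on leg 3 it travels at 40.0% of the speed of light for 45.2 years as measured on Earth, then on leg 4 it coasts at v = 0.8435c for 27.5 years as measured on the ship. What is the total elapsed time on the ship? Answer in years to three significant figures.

Leg 1: 25.8 years is already measured on the ship.
Leg 2: 29.5 years is already measured on the ship.
Leg 3: β = 0.400; γ = 1/√(1 − 0.400²) = 1/√0.8400 = 1.091; τ_3 = 45.2/1.091 = 41.43 years.
Leg 4: 27.5 years is already measured on the ship.
Total: 25.80 + 29.50 + 41.43 + 27.50 years.

τ = 124 years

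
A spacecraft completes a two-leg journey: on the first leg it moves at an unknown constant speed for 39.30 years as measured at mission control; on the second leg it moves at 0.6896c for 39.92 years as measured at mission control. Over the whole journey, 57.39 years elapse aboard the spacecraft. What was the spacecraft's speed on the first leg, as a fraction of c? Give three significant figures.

Leg 1: speed unknown; τ_1 = 39.30/γ_1.
Leg 2: γ = 1/√(1 − 0.6896²) = 1/√0.5245 = 1.381; τ_2 = 39.92/1.381 = 28.91 years.
Total proper time: τ_1 + 28.91 = 57.39, so τ_1 = 57.39 − 28.91 = 28.48 years.
γ_1 = 39.30/28.48 = 1.380; β = √(1 − 1/γ²) = √0.4748.

β = 0.689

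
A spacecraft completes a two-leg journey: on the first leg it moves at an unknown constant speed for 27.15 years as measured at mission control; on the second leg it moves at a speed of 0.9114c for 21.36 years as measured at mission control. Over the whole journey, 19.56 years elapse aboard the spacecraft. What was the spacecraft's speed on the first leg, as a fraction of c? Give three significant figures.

Leg 1: speed unknown; τ_1 = 27.15/γ_1.
Leg 2: γ = 1/√(1 − 0.9114²) = 1/√0.1694 = 2.430; τ_2 = 21.36/2.430 = 8.790 years.
Total proper time: τ_1 + 8.790 = 19.56, so τ_1 = 19.56 − 8.790 = 10.77 years.
γ_1 = 27.15/10.77 = 2.521; β = √(1 − 1/γ²) = √0.8426.

β = 0.918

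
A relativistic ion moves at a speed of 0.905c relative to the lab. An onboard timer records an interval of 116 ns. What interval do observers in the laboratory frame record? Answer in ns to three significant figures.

γ = 1/√(1 − 0.905²) = 1/√0.1810 = 2.351
The interval measured in the ion's rest frame is the proper time (both events occur at the same place in that frame); the lab-frame interval is Δt = γτ = 2.351 × 116 ns.

Δt = 273 ns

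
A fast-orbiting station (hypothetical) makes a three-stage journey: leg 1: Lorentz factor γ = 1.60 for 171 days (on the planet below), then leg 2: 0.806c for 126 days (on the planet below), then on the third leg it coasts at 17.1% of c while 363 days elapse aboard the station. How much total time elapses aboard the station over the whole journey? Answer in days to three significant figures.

τ = 544 days

Leg 1: γ = 1.60; τ_1 = 171/1.600 = 106.9 days.
Leg 2: γ = 1/√(1 − 0.806²) = 1/√0.3504 = 1.689; τ_2 = 126/1.689 = 74.58 days.
Leg 3: 363 days is already measured aboard the station.
Total: 106.9 + 74.58 + 363.0 days.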